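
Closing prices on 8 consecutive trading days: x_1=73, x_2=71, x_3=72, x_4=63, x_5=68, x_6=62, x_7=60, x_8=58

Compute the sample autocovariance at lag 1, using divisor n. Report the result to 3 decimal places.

Mean x̄ = (73 + 71 + 72 + 63 + 68 + 62 + 60 + 58)/8 = 65.8750
Σ_{t=1}^{7}(x_t−x̄)(x_{t+1}−x̄) = 104.9844
γ_1 = 104.9844 / 8 = 13.123

13.123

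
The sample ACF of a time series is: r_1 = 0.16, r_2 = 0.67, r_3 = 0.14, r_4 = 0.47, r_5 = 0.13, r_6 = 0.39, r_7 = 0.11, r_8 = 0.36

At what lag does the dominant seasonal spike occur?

2

The largest autocorrelation is r_2 = 0.67, with weaker echoes at lags 4 (0.47), 6 (0.39) and 8 (0.36); the remaining lags stay at or below 0.16.
The dominant spike at lag 2 indicates a seasonal period of 2.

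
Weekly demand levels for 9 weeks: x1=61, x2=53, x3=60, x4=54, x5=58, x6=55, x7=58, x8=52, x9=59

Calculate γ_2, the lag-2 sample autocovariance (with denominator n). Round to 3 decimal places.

5.086

Mean x̄ = (61 + 53 + 60 + 54 + 58 + 55 + 58 + 52 + 59)/9 = 56.6667
Σ_{t=1}^{7}(x_t−x̄)(x_{t+2}−x̄) = 45.7778
γ_2 = 45.7778 / 9 = 5.086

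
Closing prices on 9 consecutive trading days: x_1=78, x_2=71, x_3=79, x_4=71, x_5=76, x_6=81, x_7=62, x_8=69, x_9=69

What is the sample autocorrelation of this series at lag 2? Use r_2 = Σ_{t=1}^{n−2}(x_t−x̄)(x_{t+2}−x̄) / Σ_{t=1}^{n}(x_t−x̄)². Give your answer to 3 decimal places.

0.052

Mean x̄ = (78 + 71 + 79 + 71 + 76 + 81 + 62 + 69 + 69)/9 = 72.8889
Σ(x_t−x̄)(x_{t+2}−x̄) = (31.2346) + (3.5679) + (19.0123) + (-15.3210) + (-33.8765) + (-31.5432) + (42.3457) = 15.4198
Denominator Σ(x_t−x̄)² = 294.8889
r_2 = 15.4198 / 294.8889 = 0.052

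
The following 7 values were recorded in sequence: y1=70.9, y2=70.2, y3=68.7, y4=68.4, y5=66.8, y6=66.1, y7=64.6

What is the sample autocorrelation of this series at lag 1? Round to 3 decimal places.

Mean ȳ = (70.9 + 70.2 + 68.7 + 68.4 + 66.8 + 66.1 + 64.6)/7 = 67.9571
Deviations from mean: 2.9429, 2.2429, 0.7429, 0.4429, -1.1571, -1.8571, -3.3571
Σ(y_t−ȳ)(y_{t+1}−ȳ) = (6.6004) + (1.6661) + (0.3290) + (-0.5124) + (2.1490) + (6.2347) = 16.4667
Denominator Σ(y_t−ȳ)² = 30.4971
r_1 = 16.4667 / 30.4971 = 0.540

0.540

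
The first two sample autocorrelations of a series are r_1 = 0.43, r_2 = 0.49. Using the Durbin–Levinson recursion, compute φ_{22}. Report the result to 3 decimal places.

φ_{22} = (r_2 − r_1²) / (1 − r_1²)
r_1² = (0.43)² = 0.1849
Numerator = 0.49 − 0.1849 = 0.3051; denominator = 1 − 0.1849 = 0.8151
φ_{22} = 0.3051 / 0.8151 = 0.374

0.374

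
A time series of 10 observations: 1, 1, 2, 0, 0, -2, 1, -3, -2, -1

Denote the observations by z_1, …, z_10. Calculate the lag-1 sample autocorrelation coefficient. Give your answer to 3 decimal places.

Mean z̄ = (1 + 1 + 2 + 0 + 0 − 2 + 1 − 3 − 2 − 1)/10 = -0.3000
Numerator Σ_{t=1}^{9}(z_t−z̄)(z_{t+1}−z̄) = 5.0100
Denominator Σ(z_t−z̄)² = 24.1000
r_1 = 5.0100 / 24.1000 = 0.208

0.208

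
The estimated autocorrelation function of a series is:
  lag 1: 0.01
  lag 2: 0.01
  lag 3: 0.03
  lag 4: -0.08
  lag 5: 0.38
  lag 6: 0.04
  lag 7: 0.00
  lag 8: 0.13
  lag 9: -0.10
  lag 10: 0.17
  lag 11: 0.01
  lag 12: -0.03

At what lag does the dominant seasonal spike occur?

5

The largest autocorrelation is r_5 = 0.38, with a weaker echo at lag 10 (0.17); the remaining lags stay at or below 0.13.
The dominant spike at lag 5 indicates a seasonal period of 5.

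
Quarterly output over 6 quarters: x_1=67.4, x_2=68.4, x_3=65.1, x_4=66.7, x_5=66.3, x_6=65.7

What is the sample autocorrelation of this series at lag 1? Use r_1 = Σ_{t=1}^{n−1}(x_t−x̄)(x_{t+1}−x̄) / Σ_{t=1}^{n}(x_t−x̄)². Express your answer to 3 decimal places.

-0.166

Mean x̄ = (67.4 + 68.4 + 65.1 + 66.7 + 66.3 + 65.7)/6 = 66.6000
Σ(x_t−x̄)(x_{t+1}−x̄) = (1.4400) + (-2.7000) + (-0.1500) + (-0.0300) + (0.2700) = -1.1700
Denominator Σ(x_t−x̄)² = 7.0400
r_1 = -1.1700 / 7.0400 = -0.166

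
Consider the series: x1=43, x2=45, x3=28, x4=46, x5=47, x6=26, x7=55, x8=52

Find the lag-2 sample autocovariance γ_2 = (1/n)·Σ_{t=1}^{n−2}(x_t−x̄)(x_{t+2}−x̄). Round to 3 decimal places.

-27.047

Mean x̄ = (43 + 45 + 28 + 46 + 47 + 26 + 55 + 52)/8 = 42.7500
Σ_{t=1}^{6}(x_t−x̄)(x_{t+2}−x̄) = -216.3750
γ_2 = -216.3750 / 8 = -27.047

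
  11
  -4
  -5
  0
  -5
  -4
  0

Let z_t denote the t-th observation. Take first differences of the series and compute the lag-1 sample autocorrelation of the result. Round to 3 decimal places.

First differences Δz: -15, -1, 5, -5, 1, 4
Mean of differences = -1.8333
Numerator Σ(Δz_t−Δz̄)(Δz_{t+1}−Δz̄) = -19.3611
Denominator Σ(Δz_t−Δz̄)² = 272.8333
r_1(Δz) = -19.3611 / 272.8333 = -0.071

-0.071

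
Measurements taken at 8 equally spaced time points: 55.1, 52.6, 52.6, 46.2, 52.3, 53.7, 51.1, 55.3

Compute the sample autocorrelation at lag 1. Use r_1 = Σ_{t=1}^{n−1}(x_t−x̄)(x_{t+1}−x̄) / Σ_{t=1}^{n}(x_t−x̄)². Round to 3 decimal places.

-0.102

Mean x̄ = (55.1 + 52.6 + 52.6 + 46.2 + 52.3 + 53.7 + 51.1 + 55.3)/8 = 52.3625
Deviations from mean: 2.7375, 0.2375, 0.2375, -6.1625, -0.0625, 1.3375, -1.2625, 2.9375
Numerator Σ_{t=1}^{7}(x_t−x̄)(x_{t+1}−x̄) = -5.8527
Denominator Σ(x_t−x̄)² = 57.5988
r_1 = -5.8527 / 57.5988 = -0.102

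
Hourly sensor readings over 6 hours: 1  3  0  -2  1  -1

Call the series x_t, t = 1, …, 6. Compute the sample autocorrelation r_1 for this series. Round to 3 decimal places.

-0.051

Mean x̄ = (1 + 3 + 0 − 2 + 1 − 1)/6 = 0.3333
Deviations from mean: 0.6667, 2.6667, -0.3333, -2.3333, 0.6667, -1.3333
Σ(x_t−x̄)(x_{t+1}−x̄) = (1.7778) + (-0.8889) + (0.7778) + (-1.5556) + (-0.8889) = -0.7778
Denominator Σ(x_t−x̄)² = 15.3333
r_1 = -0.7778 / 15.3333 = -0.051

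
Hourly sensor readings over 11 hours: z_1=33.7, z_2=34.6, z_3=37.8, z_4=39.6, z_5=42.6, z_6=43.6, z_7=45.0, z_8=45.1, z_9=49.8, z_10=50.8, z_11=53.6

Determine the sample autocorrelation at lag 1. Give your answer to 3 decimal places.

Mean z̄ = (33.7 + 34.6 + 37.8 + 39.6 + 42.6 + 43.6 + 45.0 + 45.1 + 49.8 + 50.8 + 53.6)/11 = 43.2909
Numerator Σ_{t=1}^{10}(z_t−z̄)(z_{t+1}−z̄) = 295.3626
Denominator Σ(z_t−z̄)² = 423.0891
r_1 = 295.3626 / 423.0891 = 0.698

0.698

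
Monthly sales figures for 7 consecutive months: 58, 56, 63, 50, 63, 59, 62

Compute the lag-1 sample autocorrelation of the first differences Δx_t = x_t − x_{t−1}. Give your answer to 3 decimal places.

First differences Δx: -2, 7, -13, 13, -4, 3
Mean of differences = 0.6667
Numerator Σ(Δx_t−Δx̄)(Δx_{t+1}−Δx̄) = -340.4444
Denominator Σ(Δx_t−Δx̄)² = 413.3333
r_1(Δx) = -340.4444 / 413.3333 = -0.824

-0.824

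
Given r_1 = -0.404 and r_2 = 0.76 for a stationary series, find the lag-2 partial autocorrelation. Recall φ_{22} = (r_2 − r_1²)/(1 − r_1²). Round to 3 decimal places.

φ_{22} = (r_2 − r_1²) / (1 − r_1²)
r_1² = (-0.404)² = 0.163216
Numerator = 0.76 − 0.1632 = 0.5968; denominator = 1 − 0.1632 = 0.8368
φ_{22} = 0.5968 / 0.8368 = 0.713

0.713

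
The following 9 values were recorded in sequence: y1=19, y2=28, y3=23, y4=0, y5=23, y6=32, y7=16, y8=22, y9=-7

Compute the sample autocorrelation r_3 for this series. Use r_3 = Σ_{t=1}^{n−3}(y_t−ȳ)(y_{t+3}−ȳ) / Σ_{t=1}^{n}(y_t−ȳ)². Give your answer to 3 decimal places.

Mean ȳ = (19 + 28 + 23 + 0 + 23 + 32 + 16 + 22 − 7)/9 = 17.3333
Σ(y_t−ȳ)(y_{t+3}−ȳ) = (-28.8889) + (60.4444) + (83.1111) + (23.1111) + (26.4444) + (-356.8889) = -192.6667
Denominator Σ(y_t−ȳ)² = 1312.0000
r_3 = -192.6667 / 1312.0000 = -0.147

-0.147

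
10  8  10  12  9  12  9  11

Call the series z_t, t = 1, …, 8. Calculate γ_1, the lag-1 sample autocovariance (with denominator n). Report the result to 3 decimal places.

-0.877

Mean z̄ = (10 + 8 + 10 + 12 + 9 + 12 + 9 + 11)/8 = 10.1250
Σ_{t=1}^{7}(z_t−z̄)(z_{t+1}−z̄) = -7.0156
γ_1 = -7.0156 / 8 = -0.877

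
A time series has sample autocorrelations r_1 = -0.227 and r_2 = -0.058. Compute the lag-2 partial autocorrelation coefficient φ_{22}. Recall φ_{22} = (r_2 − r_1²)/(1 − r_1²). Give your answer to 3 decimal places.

-0.115

φ_{22} = (r_2 − r_1²) / (1 − r_1²)
r_1² = (-0.227)² = 0.051529
Numerator = -0.058 − 0.0515 = -0.1095; denominator = 1 − 0.0515 = 0.9485
φ_{22} = -0.1095 / 0.9485 = -0.115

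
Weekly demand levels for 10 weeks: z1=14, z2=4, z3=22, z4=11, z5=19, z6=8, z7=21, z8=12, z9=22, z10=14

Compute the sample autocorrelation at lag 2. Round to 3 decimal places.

0.531

Mean z̄ = (14 + 4 + 22 + 11 + 19 + 8 + 21 + 12 + 22 + 14)/10 = 14.7000
Numerator Σ_{t=1}^{8}(z_t−z̄)(z_{t+2}−z̄) = 183.7200
Denominator Σ(z_t−z̄)² = 346.1000
r_2 = 183.7200 / 346.1000 = 0.531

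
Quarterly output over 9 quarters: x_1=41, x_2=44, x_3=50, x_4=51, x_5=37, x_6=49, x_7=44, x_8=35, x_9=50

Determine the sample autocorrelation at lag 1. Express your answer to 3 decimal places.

-0.345

Mean x̄ = (41 + 44 + 50 + 51 + 37 + 49 + 44 + 35 + 50)/9 = 44.5556
Numerator Σ_{t=1}^{8}(x_t−x̄)(x_{t+1}−x̄) = -97.4198
Denominator Σ(x_t−x̄)² = 282.2222
r_1 = -97.4198 / 282.2222 = -0.345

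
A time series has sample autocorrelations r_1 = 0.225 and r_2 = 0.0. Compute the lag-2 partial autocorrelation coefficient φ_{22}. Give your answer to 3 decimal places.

φ_{22} = (r_2 − r_1²) / (1 − r_1²)
r_1² = (0.225)² = 0.050625
Numerator = 0.0 − 0.0506 = -0.0506; denominator = 1 − 0.0506 = 0.9494
φ_{22} = -0.0506 / 0.9494 = -0.053

-0.053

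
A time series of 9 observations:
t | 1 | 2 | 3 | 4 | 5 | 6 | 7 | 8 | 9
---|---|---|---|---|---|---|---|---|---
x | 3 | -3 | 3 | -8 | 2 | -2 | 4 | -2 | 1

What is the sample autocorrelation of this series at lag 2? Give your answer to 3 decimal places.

0.591

Mean x̄ = (3 − 3 + 3 − 8 + 2 − 2 + 4 − 2 + 1)/9 = -0.2222
Σ(x_t−x̄)(x_{t+2}−x̄) = (10.3827) + (21.6049) + (7.1605) + (13.8272) + (9.3827) + (3.1605) + (5.1605) = 70.6790
Denominator Σ(x_t−x̄)² = 119.5556
r_2 = 70.6790 / 119.5556 = 0.591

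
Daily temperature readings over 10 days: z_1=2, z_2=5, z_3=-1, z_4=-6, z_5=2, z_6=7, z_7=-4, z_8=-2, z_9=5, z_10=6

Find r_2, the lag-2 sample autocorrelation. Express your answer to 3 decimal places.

Mean z̄ = (2 + 5 − 1 − 6 + 2 + 7 − 4 − 2 + 5 + 6)/10 = 1.4000
Numerator Σ_{t=1}^{8}(z_t−z̄)(z_{t+2}−z̄) = -128.3200
Denominator Σ(z_t−z̄)² = 180.4000
r_2 = -128.3200 / 180.4000 = -0.711

-0.711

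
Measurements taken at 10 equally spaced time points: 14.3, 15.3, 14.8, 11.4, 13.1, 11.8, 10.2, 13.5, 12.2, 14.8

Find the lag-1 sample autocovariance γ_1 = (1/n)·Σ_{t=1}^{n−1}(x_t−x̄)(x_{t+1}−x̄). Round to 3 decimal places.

Mean x̄ = (14.3 + 15.3 + 14.8 + 11.4 + 13.1 + 11.8 + 10.2 + 13.5 + 12.2 + 14.8)/10 = 13.1400
Σ_{t=1}^{9}(x_t−x̄)(x_{t+1}−x̄) = 4.3084
γ_1 = 4.3084 / 10 = 0.431

0.431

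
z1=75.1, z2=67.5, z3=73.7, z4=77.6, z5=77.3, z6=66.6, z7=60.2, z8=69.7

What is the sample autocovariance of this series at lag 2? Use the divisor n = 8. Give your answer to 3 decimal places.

-10.745

Mean z̄ = (75.1 + 67.5 + 73.7 + 77.6 + 77.3 + 66.6 + 60.2 + 69.7)/8 = 70.9625
Deviations: 4.1375, -3.4625, 2.7375, 6.6375, 6.3375, -4.3625, -10.7625, -1.2625
Σ_{t=1}^{6}(z_t−z̄)(z_{t+2}−z̄) = -85.9628
γ_2 = -85.9628 / 8 = -10.745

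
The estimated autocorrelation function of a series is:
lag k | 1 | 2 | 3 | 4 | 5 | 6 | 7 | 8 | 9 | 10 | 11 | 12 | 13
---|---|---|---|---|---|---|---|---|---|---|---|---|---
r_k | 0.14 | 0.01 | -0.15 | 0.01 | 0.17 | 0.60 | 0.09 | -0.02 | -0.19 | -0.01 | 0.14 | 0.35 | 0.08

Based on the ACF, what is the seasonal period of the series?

The largest autocorrelation is r_6 = 0.60, with a weaker echo at lag 12 (0.35); the remaining lags stay at or below 0.17.
The dominant spike at lag 6 indicates a seasonal period of 6.

6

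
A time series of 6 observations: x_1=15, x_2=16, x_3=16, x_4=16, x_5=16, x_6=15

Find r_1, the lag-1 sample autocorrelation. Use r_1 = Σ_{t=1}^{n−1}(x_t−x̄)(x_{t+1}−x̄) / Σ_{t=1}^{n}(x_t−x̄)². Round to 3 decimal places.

Mean x̄ = (15 + 16 + 16 + 16 + 16 + 15)/6 = 15.6667
Σ(x_t−x̄)(x_{t+1}−x̄) = (-0.2222) + (0.1111) + (0.1111) + (0.1111) + (-0.2222) = -0.1111
Denominator Σ(x_t−x̄)² = 1.3333
r_1 = -0.1111 / 1.3333 = -0.083

-0.083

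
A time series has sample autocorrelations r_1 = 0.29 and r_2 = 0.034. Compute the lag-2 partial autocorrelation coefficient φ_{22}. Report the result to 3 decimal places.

-0.055

φ_{22} = (r_2 − r_1²) / (1 − r_1²)
r_1² = (0.29)² = 0.0841
Numerator = 0.034 − 0.0841 = -0.0501; denominator = 1 − 0.0841 = 0.9159
φ_{22} = -0.0501 / 0.9159 = -0.055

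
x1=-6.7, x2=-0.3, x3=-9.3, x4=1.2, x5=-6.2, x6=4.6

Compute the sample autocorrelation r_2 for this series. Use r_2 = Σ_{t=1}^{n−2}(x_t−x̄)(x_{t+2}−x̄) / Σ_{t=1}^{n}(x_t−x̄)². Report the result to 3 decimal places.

Mean x̄ = (-6.7 − 0.3 − 9.3 + 1.2 − 6.2 + 4.6)/6 = -2.7833
Deviations from mean: -3.9167, 2.4833, -6.5167, 3.9833, -3.4167, 7.3833
Numerator Σ_{t=1}^{4}(x_t−x̄)(x_{t+2}−x̄) = 87.0911
Denominator Σ(x_t−x̄)² = 146.0283
r_2 = 87.0911 / 146.0283 = 0.596

0.596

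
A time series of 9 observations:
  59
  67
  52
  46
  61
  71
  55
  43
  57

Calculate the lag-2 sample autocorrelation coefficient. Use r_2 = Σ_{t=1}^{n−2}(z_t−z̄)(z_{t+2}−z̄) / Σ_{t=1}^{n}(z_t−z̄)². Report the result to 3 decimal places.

-0.753

Mean z̄ = (59 + 67 + 52 + 46 + 61 + 71 + 55 + 43 + 57)/9 = 56.7778
Numerator Σ_{t=1}^{7}(z_t−z̄)(z_{t+2}−z̄) = -498.0988
Denominator Σ(z_t−z̄)² = 661.5556
r_2 = -498.0988 / 661.5556 = -0.753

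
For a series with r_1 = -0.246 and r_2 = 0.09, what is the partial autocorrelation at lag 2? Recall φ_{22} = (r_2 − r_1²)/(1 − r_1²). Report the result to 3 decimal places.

0.031

φ_{22} = (r_2 − r_1²) / (1 − r_1²)
r_1² = (-0.246)² = 0.060516
Numerator = 0.09 − 0.0605 = 0.0295; denominator = 1 − 0.0605 = 0.9395
φ_{22} = 0.0295 / 0.9395 = 0.031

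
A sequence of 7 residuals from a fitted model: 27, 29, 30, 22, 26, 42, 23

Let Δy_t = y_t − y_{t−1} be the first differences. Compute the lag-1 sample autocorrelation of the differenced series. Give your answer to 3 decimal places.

First differences Δy: 2, 1, -8, 4, 16, -19
Mean of differences = -0.6667
Numerator Σ(Δy_t−Δȳ)(Δy_{t+1}−Δȳ) = -269.7778
Denominator Σ(Δy_t−Δȳ)² = 699.3333
r_1(Δy) = -269.7778 / 699.3333 = -0.386

-0.386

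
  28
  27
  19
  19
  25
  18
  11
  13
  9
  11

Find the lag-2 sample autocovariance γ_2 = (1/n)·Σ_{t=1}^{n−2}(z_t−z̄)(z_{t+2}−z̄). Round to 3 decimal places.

Mean z̄ = (28 + 27 + 19 + 19 + 25 + 18 + 11 + 13 + 9 + 11)/10 = 18.0000
Σ_{t=1}^{8}(z_t−z̄)(z_{t+2}−z̄) = 75.0000
γ_2 = 75.0000 / 10 = 7.500

7.500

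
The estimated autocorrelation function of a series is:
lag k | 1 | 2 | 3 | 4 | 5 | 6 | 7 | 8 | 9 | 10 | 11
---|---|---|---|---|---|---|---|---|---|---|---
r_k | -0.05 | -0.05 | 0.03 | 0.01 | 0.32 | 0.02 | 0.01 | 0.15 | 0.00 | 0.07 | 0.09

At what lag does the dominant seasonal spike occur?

The largest autocorrelation is r_5 = 0.32; the remaining lags stay at or below 0.15.
The dominant spike at lag 5 indicates a seasonal period of 5.

5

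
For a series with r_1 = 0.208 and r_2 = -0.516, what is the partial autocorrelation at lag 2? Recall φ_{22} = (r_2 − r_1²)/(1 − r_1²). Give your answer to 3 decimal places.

-0.585

φ_{22} = (r_2 − r_1²) / (1 − r_1²)
r_1² = (0.208)² = 0.043264
Numerator = -0.516 − 0.0433 = -0.5593; denominator = 1 − 0.0433 = 0.9567
φ_{22} = -0.5593 / 0.9567 = -0.585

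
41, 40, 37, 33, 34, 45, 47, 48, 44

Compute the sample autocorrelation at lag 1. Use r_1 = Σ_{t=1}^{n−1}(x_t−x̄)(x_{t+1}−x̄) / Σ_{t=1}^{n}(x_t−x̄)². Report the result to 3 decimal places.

0.629

Mean x̄ = (41 + 40 + 37 + 33 + 34 + 45 + 47 + 48 + 44)/9 = 41.0000
Numerator Σ_{t=1}^{8}(x_t−x̄)(x_{t+1}−x̄) = 151.0000
Denominator Σ(x_t−x̄)² = 240.0000
r_1 = 151.0000 / 240.0000 = 0.629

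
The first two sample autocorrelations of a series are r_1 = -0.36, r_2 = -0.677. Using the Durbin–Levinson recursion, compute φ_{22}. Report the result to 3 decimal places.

φ_{22} = (r_2 − r_1²) / (1 − r_1²)
r_1² = (-0.36)² = 0.1296
Numerator = -0.677 − 0.1296 = -0.8066; denominator = 1 − 0.1296 = 0.8704
φ_{22} = -0.8066 / 0.8704 = -0.927

-0.927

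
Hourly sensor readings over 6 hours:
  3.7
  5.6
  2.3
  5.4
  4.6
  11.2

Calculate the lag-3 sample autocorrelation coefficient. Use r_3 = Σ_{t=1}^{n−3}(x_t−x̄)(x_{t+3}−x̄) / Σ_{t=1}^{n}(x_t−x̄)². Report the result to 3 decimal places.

-0.388

Mean x̄ = (3.7 + 5.6 + 2.3 + 5.4 + 4.6 + 11.2)/6 = 5.4667
Deviations from mean: -1.7667, 0.1333, -3.1667, -0.0667, -0.8667, 5.7333
Σ(x_t−x̄)(x_{t+3}−x̄) = (0.1178) + (-0.1156) + (-18.1556) = -18.1533
Denominator Σ(x_t−x̄)² = 46.7933
r_3 = -18.1533 / 46.7933 = -0.388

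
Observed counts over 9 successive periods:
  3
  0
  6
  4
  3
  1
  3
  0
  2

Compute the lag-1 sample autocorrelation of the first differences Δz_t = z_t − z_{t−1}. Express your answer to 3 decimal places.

First differences Δz: -3, 6, -2, -1, -2, 2, -3, 2
Mean of differences = -0.1250
Numerator Σ(Δz_t−Δz̄)(Δz_{t+1}−Δz̄) = -42.0156
Denominator Σ(Δz_t−Δz̄)² = 70.8750
r_1(Δz) = -42.0156 / 70.8750 = -0.593

-0.593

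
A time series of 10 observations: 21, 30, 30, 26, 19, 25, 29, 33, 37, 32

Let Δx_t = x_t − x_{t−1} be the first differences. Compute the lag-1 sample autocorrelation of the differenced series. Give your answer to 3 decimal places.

0.049

First differences Δx: 9, 0, -4, -7, 6, 4, 4, 4, -5
Mean of differences = 1.2222
Numerator Σ(Δx_t−Δx̄)(Δx_{t+1}−Δx̄) = 11.9506
Denominator Σ(Δx_t−Δx̄)² = 241.5556
r_1(Δx) = 11.9506 / 241.5556 = 0.049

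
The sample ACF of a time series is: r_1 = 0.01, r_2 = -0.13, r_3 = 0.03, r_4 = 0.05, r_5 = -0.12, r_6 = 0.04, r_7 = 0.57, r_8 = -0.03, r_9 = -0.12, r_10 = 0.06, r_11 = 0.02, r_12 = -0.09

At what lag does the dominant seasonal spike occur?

7

The largest autocorrelation is r_7 = 0.57; the remaining lags stay at or below 0.06.
The dominant spike at lag 7 indicates a seasonal period of 7.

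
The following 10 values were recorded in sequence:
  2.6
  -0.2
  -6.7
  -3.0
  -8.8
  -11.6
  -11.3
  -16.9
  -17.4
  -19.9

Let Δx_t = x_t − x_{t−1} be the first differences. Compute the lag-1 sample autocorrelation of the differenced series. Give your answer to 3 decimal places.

First differences Δx: -2.8, -6.5, 3.7, -5.8, -2.8, 0.3, -5.6, -0.5, -2.5
Mean of differences = -2.5000
Numerator Σ(Δx_t−Δx̄)(Δx_{t+1}−Δx̄) = -58.7900
Denominator Σ(Δx_t−Δx̄)² = 86.9600
r_1(Δx) = -58.7900 / 86.9600 = -0.676

-0.676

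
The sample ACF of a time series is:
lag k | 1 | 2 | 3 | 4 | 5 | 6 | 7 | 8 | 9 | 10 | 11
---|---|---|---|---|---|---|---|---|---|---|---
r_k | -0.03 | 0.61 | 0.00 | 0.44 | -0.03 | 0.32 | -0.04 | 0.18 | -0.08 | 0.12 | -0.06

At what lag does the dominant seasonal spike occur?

2

The largest autocorrelation is r_2 = 0.61, with weaker echoes at lags 4 (0.44), 6 (0.32) and 8 (0.18); the remaining lags stay at or below 0.12.
The dominant spike at lag 2 indicates a seasonal period of 2.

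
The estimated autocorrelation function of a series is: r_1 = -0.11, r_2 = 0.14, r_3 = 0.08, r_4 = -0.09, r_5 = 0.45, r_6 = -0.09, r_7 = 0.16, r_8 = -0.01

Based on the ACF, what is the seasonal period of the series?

The largest autocorrelation is r_5 = 0.45; the remaining lags stay at or below 0.16.
The dominant spike at lag 5 indicates a seasonal period of 5.

5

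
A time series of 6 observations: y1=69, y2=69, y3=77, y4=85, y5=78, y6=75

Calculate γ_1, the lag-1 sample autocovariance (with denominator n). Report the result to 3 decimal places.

Mean ȳ = (69 + 69 + 77 + 85 + 78 + 75)/6 = 75.5000
Σ_{t=1}^{5}(y_t−ȳ)(y_{t+1}−ȳ) = 69.2500
γ_1 = 69.2500 / 6 = 11.542

11.542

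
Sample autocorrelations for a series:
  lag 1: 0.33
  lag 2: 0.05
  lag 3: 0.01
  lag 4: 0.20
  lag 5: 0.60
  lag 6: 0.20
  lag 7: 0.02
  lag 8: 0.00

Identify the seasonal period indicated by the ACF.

5

The largest autocorrelation is r_5 = 0.60; the remaining lags stay at or below 0.33. The elevated value at lag 1 (0.33), dropping to 0.05 at lag 2, reflects decaying short-term dependence rather than seasonality.
The dominant spike at lag 5 indicates a seasonal period of 5.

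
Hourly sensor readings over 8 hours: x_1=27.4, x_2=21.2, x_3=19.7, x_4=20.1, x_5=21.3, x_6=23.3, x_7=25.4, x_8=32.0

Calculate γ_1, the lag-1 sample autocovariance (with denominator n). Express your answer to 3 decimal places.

4.911

Mean x̄ = (27.4 + 21.2 + 19.7 + 20.1 + 21.3 + 23.3 + 25.4 + 32.0)/8 = 23.8000
Deviations: 3.6000, -2.6000, -4.1000, -3.7000, -2.5000, -0.5000, 1.6000, 8.2000
Σ_{t=1}^{7}(x_t−x̄)(x_{t+1}−x̄) = 39.2900
γ_1 = 39.2900 / 8 = 4.911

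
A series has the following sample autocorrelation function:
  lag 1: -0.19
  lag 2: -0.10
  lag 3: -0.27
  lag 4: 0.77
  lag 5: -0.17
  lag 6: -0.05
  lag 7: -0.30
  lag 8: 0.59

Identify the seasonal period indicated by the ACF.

4

The largest autocorrelation is r_4 = 0.77, with a weaker echo at lag 8 (0.59); the remaining lags stay at or below -0.05.
The dominant spike at lag 4 indicates a seasonal period of 4.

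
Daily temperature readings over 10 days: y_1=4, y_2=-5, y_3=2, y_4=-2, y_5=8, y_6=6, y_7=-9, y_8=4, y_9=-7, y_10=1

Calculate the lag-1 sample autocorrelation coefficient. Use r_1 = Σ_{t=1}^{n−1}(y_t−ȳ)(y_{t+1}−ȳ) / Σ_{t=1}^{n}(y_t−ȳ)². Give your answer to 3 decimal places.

-0.428

Mean ȳ = (4 − 5 + 2 − 2 + 8 + 6 − 9 + 4 − 7 + 1)/10 = 0.2000
Numerator Σ_{t=1}^{9}(y_t−ȳ)(y_{t+1}−ȳ) = -126.4400
Denominator Σ(y_t−ȳ)² = 295.6000
r_1 = -126.4400 / 295.6000 = -0.428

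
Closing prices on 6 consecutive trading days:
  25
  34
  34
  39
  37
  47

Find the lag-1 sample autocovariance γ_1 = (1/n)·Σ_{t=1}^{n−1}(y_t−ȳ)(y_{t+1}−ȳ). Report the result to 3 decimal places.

Mean ȳ = (25 + 34 + 34 + 39 + 37 + 47)/6 = 36.0000
Deviations: -11.0000, -2.0000, -2.0000, 3.0000, 1.0000, 11.0000
Σ_{t=1}^{5}(y_t−ȳ)(y_{t+1}−ȳ) = 34.0000
γ_1 = 34.0000 / 6 = 5.667

5.667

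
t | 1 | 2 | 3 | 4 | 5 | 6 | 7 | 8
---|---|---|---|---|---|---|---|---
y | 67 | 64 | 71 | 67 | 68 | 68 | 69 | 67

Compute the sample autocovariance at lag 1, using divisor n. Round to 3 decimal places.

-1.564

Mean ȳ = (67 + 64 + 71 + 67 + 68 + 68 + 69 + 67)/8 = 67.6250
Deviations: -0.6250, -3.6250, 3.3750, -0.6250, 0.3750, 0.3750, 1.3750, -0.6250
Σ_{t=1}^{7}(y_t−ȳ)(y_{t+1}−ȳ) = -12.5156
γ_1 = -12.5156 / 8 = -1.564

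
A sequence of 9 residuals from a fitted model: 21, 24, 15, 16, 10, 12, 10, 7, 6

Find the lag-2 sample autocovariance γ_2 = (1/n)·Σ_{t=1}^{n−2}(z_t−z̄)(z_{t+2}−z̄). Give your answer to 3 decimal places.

Mean z̄ = (21 + 24 + 15 + 16 + 10 + 12 + 10 + 7 + 6)/9 = 13.4444
Σ_{t=1}^{7}(z_t−z̄)(z_{t+2}−z̄) = 76.4938
γ_2 = 76.4938 / 9 = 8.499

8.499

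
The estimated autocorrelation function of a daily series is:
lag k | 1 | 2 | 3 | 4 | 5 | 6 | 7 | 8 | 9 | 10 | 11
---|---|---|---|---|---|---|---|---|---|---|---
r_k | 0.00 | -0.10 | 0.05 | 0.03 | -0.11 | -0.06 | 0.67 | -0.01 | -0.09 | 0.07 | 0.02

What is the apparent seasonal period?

The largest autocorrelation is r_7 = 0.67; the remaining lags stay at or below 0.07.
The dominant spike at lag 7 indicates a seasonal period of 7.

7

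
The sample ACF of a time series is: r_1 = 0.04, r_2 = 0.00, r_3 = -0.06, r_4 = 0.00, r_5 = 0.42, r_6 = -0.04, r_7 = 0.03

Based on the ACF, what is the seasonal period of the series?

The largest autocorrelation is r_5 = 0.42; the remaining lags stay at or below 0.04.
The dominant spike at lag 5 indicates a seasonal period of 5.

5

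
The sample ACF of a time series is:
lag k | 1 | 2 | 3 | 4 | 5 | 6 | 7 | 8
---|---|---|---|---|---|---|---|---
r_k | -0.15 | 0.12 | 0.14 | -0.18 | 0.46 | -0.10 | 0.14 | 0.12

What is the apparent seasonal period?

The largest autocorrelation is r_5 = 0.46; the remaining lags stay at or below 0.14.
The dominant spike at lag 5 indicates a seasonal period of 5.

5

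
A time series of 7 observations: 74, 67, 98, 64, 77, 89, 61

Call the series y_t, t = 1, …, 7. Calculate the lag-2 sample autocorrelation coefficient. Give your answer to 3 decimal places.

-0.074

Mean ȳ = (74 + 67 + 98 + 64 + 77 + 89 + 61)/7 = 75.7143
Deviations from mean: -1.7143, -8.7143, 22.2857, -11.7143, 1.2857, 13.2857, -14.7143
Σ(y_t−ȳ)(y_{t+2}−ȳ) = (-38.2041) + (102.0816) + (28.6531) + (-155.6327) + (-18.9184) = -82.0204
Denominator Σ(y_t−ȳ)² = 1107.4286
r_2 = -82.0204 / 1107.4286 = -0.074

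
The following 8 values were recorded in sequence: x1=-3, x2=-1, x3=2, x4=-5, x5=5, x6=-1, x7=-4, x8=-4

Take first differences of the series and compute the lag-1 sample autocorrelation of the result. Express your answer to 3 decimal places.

-0.616

First differences Δx: 2, 3, -7, 10, -6, -3, 0
Mean of differences = -0.1429
Numerator Σ(Δx_t−Δx̄)(Δx_{t+1}−Δx̄) = -127.4490
Denominator Σ(Δx_t−Δx̄)² = 206.8571
r_1(Δx) = -127.4490 / 206.8571 = -0.616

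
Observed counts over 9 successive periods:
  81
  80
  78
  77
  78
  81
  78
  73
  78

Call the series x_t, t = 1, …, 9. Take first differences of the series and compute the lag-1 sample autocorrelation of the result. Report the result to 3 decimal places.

-0.213

First differences Δx: -1, -2, -1, 1, 3, -3, -5, 5
Mean of differences = -0.3750
Numerator Σ(Δx_t−Δx̄)(Δx_{t+1}−Δx̄) = -15.7656
Denominator Σ(Δx_t−Δx̄)² = 73.8750
r_1(Δx) = -15.7656 / 73.8750 = -0.213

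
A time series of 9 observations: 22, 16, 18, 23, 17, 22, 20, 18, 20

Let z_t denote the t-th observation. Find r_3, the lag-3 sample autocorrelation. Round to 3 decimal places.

0.421

Mean z̄ = (22 + 16 + 18 + 23 + 17 + 22 + 20 + 18 + 20)/9 = 19.5556
Σ(z_t−z̄)(z_{t+3}−z̄) = (8.4198) + (9.0864) + (-3.8025) + (1.5309) + (3.9753) + (1.0864) = 20.2963
Denominator Σ(z_t−z̄)² = 48.2222
r_3 = 20.2963 / 48.2222 = 0.421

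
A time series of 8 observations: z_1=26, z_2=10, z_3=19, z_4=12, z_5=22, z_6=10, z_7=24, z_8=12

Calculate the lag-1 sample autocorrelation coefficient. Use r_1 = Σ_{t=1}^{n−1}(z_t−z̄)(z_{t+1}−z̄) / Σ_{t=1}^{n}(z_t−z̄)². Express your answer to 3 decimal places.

-0.755

Mean z̄ = (26 + 10 + 19 + 12 + 22 + 10 + 24 + 12)/8 = 16.8750
Numerator Σ_{t=1}^{7}(z_t−z̄)(z_{t+1}−z̄) = -231.6406
Denominator Σ(z_t−z̄)² = 306.8750
r_1 = -231.6406 / 306.8750 = -0.755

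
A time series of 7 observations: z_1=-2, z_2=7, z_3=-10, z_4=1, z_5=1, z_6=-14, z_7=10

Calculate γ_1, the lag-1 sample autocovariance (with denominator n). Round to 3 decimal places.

-37.571

Mean z̄ = (-2 + 7 − 10 + 1 + 1 − 14 + 10)/7 = -1.0000
Deviations: -1.0000, 8.0000, -9.0000, 2.0000, 2.0000, -13.0000, 11.0000
Σ_{t=1}^{6}(z_t−z̄)(z_{t+1}−z̄) = -263.0000
γ_1 = -263.0000 / 7 = -37.571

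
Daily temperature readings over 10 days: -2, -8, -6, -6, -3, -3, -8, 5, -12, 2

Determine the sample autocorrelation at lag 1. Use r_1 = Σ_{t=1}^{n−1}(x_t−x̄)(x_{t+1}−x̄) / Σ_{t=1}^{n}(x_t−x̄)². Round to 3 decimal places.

-0.696

Mean x̄ = (-2 − 8 − 6 − 6 − 3 − 3 − 8 + 5 − 12 + 2)/10 = -4.1000
Numerator Σ_{t=1}^{9}(x_t−x̄)(x_{t+1}−x̄) = -157.9100
Denominator Σ(x_t−x̄)² = 226.9000
r_1 = -157.9100 / 226.9000 = -0.696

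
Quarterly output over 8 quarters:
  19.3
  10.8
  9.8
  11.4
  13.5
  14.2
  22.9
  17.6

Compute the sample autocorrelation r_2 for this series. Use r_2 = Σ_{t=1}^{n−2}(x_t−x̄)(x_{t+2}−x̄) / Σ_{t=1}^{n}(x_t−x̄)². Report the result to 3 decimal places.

Mean x̄ = (19.3 + 10.8 + 9.8 + 11.4 + 13.5 + 14.2 + 22.9 + 17.6)/8 = 14.9375
Deviations from mean: 4.3625, -4.1375, -5.1375, -3.5375, -1.4375, -0.7375, 7.9625, 2.6625
Σ(x_t−x̄)(x_{t+2}−x̄) = (-22.4123) + (14.6364) + (7.3852) + (2.6089) + (-11.4461) + (-1.9636) = -11.1916
Denominator Σ(x_t−x̄)² = 148.1588
r_2 = -11.1916 / 148.1588 = -0.076

-0.076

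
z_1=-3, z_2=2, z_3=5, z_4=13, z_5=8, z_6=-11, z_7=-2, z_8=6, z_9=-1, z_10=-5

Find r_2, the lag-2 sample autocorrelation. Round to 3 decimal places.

Mean z̄ = (-3 + 2 + 5 + 13 + 8 − 11 − 2 + 6 − 1 − 5)/10 = 1.2000
Numerator Σ_{t=1}^{8}(z_t−z̄)(z_{t+2}−z̄) = -227.6800
Denominator Σ(z_t−z̄)² = 443.6000
r_2 = -227.6800 / 443.6000 = -0.513

-0.513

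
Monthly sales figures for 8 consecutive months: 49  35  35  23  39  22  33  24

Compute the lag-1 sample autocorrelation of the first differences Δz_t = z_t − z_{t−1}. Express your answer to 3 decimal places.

-0.772

First differences Δz: -14, 0, -12, 16, -17, 11, -9
Mean of differences = -3.5714
Numerator Σ(Δz_t−Δz̄)(Δz_{t+1}−Δz̄) = -769.8980
Denominator Σ(Δz_t−Δz̄)² = 997.7143
r_1(Δz) = -769.8980 / 997.7143 = -0.772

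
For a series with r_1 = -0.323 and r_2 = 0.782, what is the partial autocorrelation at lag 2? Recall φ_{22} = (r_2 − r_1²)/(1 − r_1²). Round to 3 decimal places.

φ_{22} = (r_2 − r_1²) / (1 − r_1²)
r_1² = (-0.323)² = 0.104329
Numerator = 0.782 − 0.1043 = 0.6777; denominator = 1 − 0.1043 = 0.8957
φ_{22} = 0.6777 / 0.8957 = 0.757

0.757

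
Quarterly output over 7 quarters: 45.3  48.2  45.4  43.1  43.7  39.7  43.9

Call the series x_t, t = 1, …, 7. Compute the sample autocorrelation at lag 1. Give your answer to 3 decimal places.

0.297

Mean x̄ = (45.3 + 48.2 + 45.4 + 43.1 + 43.7 + 39.7 + 43.9)/7 = 44.1857
Deviations from mean: 1.1143, 4.0143, 1.2143, -1.0857, -0.4857, -4.4857, -0.2857
Σ(x_t−x̄)(x_{t+1}−x̄) = (4.4731) + (4.8745) + (-1.3184) + (0.5273) + (2.1788) + (1.2816) = 12.0169
Denominator Σ(x_t−x̄)² = 40.4486
r_1 = 12.0169 / 40.4486 = 0.297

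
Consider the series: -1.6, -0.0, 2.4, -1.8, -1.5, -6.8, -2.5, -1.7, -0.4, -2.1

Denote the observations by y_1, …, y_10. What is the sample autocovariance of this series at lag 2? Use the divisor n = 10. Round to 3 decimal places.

0.052

Mean ȳ = (-1.6 − 0.0 + 2.4 − 1.8 − 1.5 − 6.8 − 2.5 − 1.7 − 0.4 − 2.1)/10 = -1.6000
Σ_{t=1}^{8}(y_t−ȳ)(y_{t+2}−ȳ) = 0.5200
γ_2 = 0.5200 / 10 = 0.052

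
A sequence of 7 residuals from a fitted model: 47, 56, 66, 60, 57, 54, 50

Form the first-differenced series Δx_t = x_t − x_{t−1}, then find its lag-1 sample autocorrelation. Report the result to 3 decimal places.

First differences Δx: 9, 10, -6, -3, -3, -4
Mean of differences = 0.5000
Numerator Σ(Δx_t−Δx̄)(Δx_{t+1}−Δx̄) = 69.7500
Denominator Σ(Δx_t−Δx̄)² = 249.5000
r_1(Δx) = 69.7500 / 249.5000 = 0.280

0.280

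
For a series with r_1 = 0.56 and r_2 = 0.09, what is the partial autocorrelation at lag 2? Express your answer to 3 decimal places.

φ_{22} = (r_2 − r_1²) / (1 − r_1²)
r_1² = (0.56)² = 0.3136
Numerator = 0.09 − 0.3136 = -0.2236; denominator = 1 − 0.3136 = 0.6864
φ_{22} = -0.2236 / 0.6864 = -0.326

-0.326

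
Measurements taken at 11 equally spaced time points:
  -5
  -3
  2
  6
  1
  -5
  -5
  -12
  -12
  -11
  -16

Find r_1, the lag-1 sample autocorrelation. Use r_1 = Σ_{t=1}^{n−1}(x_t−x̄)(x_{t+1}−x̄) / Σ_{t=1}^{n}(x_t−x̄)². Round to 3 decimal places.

Mean x̄ = (-5 − 3 + 2 + 6 + 1 − 5 − 5 − 12 − 12 − 11 − 16)/11 = -5.4545
Numerator Σ_{t=1}^{10}(x_t−x̄)(x_{t+1}−x̄) = 316.5207
Denominator Σ(x_t−x̄)² = 462.7273
r_1 = 316.5207 / 462.7273 = 0.684

0.684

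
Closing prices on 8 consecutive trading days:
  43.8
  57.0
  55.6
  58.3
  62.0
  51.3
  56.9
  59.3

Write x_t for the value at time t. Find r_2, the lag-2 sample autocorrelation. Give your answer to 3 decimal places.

-0.068

Mean x̄ = (43.8 + 57.0 + 55.6 + 58.3 + 62.0 + 51.3 + 56.9 + 59.3)/8 = 55.5250
Deviations from mean: -11.7250, 1.4750, 0.0750, 2.7750, 6.4750, -4.2250, 1.3750, 3.7750
Numerator Σ_{t=1}^{6}(x_t−x̄)(x_{t+2}−x̄) = -15.0713
Denominator Σ(x_t−x̄)² = 223.2750
r_2 = -15.0713 / 223.2750 = -0.068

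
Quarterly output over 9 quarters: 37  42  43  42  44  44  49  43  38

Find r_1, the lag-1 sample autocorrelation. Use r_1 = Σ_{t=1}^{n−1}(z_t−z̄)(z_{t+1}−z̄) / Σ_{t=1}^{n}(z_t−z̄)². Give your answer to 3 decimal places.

Mean z̄ = (37 + 42 + 43 + 42 + 44 + 44 + 49 + 43 + 38)/9 = 42.4444
Numerator Σ_{t=1}^{8}(z_t−z̄)(z_{t+1}−z̄) = 15.0247
Denominator Σ(z_t−z̄)² = 98.2222
r_1 = 15.0247 / 98.2222 = 0.153

0.153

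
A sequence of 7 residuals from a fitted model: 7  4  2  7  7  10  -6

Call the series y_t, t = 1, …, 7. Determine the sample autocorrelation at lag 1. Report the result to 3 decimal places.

Mean ȳ = (7 + 4 + 2 + 7 + 7 + 10 − 6)/7 = 4.4286
Deviations from mean: 2.5714, -0.4286, -2.4286, 2.5714, 2.5714, 5.5714, -10.4286
Σ(y_t−ȳ)(y_{t+1}−ȳ) = (-1.1020) + (1.0408) + (-6.2449) + (6.6122) + (14.3265) + (-58.1020) = -43.4694
Denominator Σ(y_t−ȳ)² = 165.7143
r_1 = -43.4694 / 165.7143 = -0.262

-0.262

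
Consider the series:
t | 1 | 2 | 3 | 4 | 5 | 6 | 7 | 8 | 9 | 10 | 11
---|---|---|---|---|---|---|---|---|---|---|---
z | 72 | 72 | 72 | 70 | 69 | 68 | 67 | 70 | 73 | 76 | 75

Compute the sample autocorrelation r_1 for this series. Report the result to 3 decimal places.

0.684

Mean z̄ = (72 + 72 + 72 + 70 + 69 + 68 + 67 + 70 + 73 + 76 + 75)/11 = 71.2727
Numerator Σ_{t=1}^{10}(z_t−z̄)(z_{t+1}−z̄) = 53.4711
Denominator Σ(z_t−z̄)² = 78.1818
r_1 = 53.4711 / 78.1818 = 0.684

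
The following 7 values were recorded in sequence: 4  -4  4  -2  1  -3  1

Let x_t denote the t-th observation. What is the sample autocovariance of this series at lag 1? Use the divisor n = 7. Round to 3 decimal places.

Mean x̄ = (4 − 4 + 4 − 2 + 1 − 3 + 1)/7 = 0.1429
Deviations: 3.8571, -4.1429, 3.8571, -2.1429, 0.8571, -3.1429, 0.8571
Σ_{t=1}^{6}(x_t−x̄)(x_{t+1}−x̄) = -47.4490
γ_1 = -47.4490 / 7 = -6.778

-6.778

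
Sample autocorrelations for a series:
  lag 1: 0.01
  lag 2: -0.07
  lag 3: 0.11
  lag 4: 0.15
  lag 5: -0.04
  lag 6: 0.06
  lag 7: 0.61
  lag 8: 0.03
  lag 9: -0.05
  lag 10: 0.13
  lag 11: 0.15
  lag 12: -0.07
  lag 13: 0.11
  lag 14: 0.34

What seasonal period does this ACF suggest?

7

The largest autocorrelation is r_7 = 0.61, with a weaker echo at lag 14 (0.34); the remaining lags stay at or below 0.15.
The dominant spike at lag 7 indicates a seasonal period of 7.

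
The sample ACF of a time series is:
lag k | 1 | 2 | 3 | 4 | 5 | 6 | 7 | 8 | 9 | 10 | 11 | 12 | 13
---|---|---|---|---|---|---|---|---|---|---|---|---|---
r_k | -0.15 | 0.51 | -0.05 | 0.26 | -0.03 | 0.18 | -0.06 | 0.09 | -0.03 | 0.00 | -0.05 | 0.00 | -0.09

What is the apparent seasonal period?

The largest autocorrelation is r_2 = 0.51, with weaker echoes at lags 4 (0.26) and 6 (0.18); the remaining lags stay at or below 0.09.
The dominant spike at lag 2 indicates a seasonal period of 2.

2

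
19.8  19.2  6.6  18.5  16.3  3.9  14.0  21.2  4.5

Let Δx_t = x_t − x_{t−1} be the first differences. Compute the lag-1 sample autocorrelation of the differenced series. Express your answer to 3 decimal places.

First differences Δx: -0.6, -12.6, 11.9, -2.2, -12.4, 10.1, 7.2, -16.7
Mean of differences = -1.9125
Numerator Σ(Δx_t−Δx̄)(Δx_{t+1}−Δx̄) = -313.8727
Denominator Σ(Δx_t−Δx̄)² = 862.8088
r_1(Δx) = -313.8727 / 862.8088 = -0.364

-0.364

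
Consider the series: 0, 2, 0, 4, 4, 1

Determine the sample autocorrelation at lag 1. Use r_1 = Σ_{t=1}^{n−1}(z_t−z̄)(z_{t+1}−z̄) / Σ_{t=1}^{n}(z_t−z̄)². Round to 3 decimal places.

Mean z̄ = (0 + 2 + 0 + 4 + 4 + 1)/6 = 1.8333
Deviations from mean: -1.8333, 0.1667, -1.8333, 2.1667, 2.1667, -0.8333
Σ(z_t−z̄)(z_{t+1}−z̄) = (-0.3056) + (-0.3056) + (-3.9722) + (4.6944) + (-1.8056) = -1.6944
Denominator Σ(z_t−z̄)² = 16.8333
r_1 = -1.6944 / 16.8333 = -0.101

-0.101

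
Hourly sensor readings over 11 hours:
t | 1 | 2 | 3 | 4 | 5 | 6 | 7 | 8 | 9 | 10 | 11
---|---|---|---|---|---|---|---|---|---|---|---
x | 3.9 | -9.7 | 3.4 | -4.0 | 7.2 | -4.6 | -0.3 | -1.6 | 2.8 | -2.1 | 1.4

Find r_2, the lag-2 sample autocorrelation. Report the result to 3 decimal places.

0.476

Mean x̄ = (3.9 − 9.7 + 3.4 − 4.0 + 7.2 − 4.6 − 0.3 − 1.6 + 2.8 − 2.1 + 1.4)/11 = -0.3273
Numerator Σ_{t=1}^{9}(x_t−x̄)(x_{t+2}−x̄) = 107.3149
Denominator Σ(x_t−x̄)² = 225.5418
r_2 = 107.3149 / 225.5418 = 0.476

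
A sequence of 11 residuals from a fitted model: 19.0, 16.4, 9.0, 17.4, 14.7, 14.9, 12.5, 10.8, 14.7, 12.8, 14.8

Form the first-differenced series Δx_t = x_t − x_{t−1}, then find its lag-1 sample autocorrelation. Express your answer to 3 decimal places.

-0.485

First differences Δx: -2.6, -7.4, 8.4, -2.7, 0.2, -2.4, -1.7, 3.9, -1.9, 2.0
Mean of differences = -0.4200
Numerator Σ(Δx_t−Δx̄)(Δx_{t+1}−Δx̄) = -82.0684
Denominator Σ(Δx_t−Δx̄)² = 169.1160
r_1(Δx) = -82.0684 / 169.1160 = -0.485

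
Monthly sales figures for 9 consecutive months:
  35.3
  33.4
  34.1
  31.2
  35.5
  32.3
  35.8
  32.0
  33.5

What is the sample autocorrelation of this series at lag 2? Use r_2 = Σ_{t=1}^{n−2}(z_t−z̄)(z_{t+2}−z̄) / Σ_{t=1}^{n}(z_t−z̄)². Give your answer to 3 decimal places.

Mean z̄ = (35.3 + 33.4 + 34.1 + 31.2 + 35.5 + 32.3 + 35.8 + 32.0 + 33.5)/9 = 33.6778
Σ(z_t−z̄)(z_{t+2}−z̄) = (0.6849) + (0.6883) + (0.7694) + (3.4138) + (3.8672) + (2.3116) + (-0.3773) = 11.3579
Denominator Σ(z_t−z̄)² = 21.5956
r_2 = 11.3579 / 21.5956 = 0.526

0.526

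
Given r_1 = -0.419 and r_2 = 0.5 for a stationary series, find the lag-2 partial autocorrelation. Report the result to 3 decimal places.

φ_{22} = (r_2 − r_1²) / (1 − r_1²)
r_1² = (-0.419)² = 0.175561
Numerator = 0.5 − 0.1756 = 0.3244; denominator = 1 − 0.1756 = 0.8244
φ_{22} = 0.3244 / 0.8244 = 0.394

0.394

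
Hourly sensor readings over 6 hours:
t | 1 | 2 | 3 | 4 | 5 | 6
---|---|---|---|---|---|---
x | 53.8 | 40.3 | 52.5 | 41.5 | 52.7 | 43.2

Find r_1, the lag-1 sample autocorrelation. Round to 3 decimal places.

Mean x̄ = (53.8 + 40.3 + 52.5 + 41.5 + 52.7 + 43.2)/6 = 47.3333
Deviations from mean: 6.4667, -7.0333, 5.1667, -5.8333, 5.3667, -4.1333
Numerator Σ_{t=1}^{5}(x_t−x̄)(x_{t+1}−x̄) = -165.4478
Denominator Σ(x_t−x̄)² = 197.8933
r_1 = -165.4478 / 197.8933 = -0.836

-0.836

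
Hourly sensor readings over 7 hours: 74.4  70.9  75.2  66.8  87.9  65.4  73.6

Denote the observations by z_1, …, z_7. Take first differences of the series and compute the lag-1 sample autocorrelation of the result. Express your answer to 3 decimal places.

First differences Δz: -3.5, 4.3, -8.4, 21.1, -22.5, 8.2
Mean of differences = -0.1333
Numerator Σ(Δz_t−Δz̄)(Δz_{t+1}−Δz̄) = -888.4111
Denominator Σ(Δz_t−Δz̄)² = 1119.8933
r_1(Δz) = -888.4111 / 1119.8933 = -0.793

-0.793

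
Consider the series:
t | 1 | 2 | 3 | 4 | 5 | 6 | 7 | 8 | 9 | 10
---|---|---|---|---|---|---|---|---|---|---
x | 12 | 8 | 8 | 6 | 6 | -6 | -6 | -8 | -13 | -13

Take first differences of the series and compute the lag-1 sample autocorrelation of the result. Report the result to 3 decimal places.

First differences Δx: -4, 0, -2, 0, -12, 0, -2, -5, 0
Mean of differences = -2.7778
Numerator Σ(Δx_t−Δx̄)(Δx_{t+1}−Δx̄) = -56.0494
Denominator Σ(Δx_t−Δx̄)² = 123.5556
r_1(Δx) = -56.0494 / 123.5556 = -0.454

-0.454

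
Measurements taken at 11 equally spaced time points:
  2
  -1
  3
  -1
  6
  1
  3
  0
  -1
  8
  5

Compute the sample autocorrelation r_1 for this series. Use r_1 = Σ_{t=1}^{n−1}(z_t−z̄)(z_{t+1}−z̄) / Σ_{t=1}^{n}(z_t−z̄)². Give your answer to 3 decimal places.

-0.203

Mean z̄ = (2 − 1 + 3 − 1 + 6 + 1 + 3 + 0 − 1 + 8 + 5)/11 = 2.2727
Numerator Σ_{t=1}^{10}(z_t−z̄)(z_{t+1}−z̄) = -19.0744
Denominator Σ(z_t−z̄)² = 94.1818
r_1 = -19.0744 / 94.1818 = -0.203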